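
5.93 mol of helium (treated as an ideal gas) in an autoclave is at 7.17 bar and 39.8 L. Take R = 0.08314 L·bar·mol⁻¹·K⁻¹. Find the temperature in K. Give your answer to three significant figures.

T ≈ 579 K

PV = nRT ⇒ T = PV/(nR) = (7.17 × 39.8) / (5.93 × 0.08314)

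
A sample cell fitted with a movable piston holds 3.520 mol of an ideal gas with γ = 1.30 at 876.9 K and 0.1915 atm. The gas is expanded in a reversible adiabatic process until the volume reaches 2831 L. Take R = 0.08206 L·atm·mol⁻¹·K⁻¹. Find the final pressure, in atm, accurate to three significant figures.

From PV = nRT: V₁ = nRT₁/P₁ = 1323 L.
Adiabatic (γ = 1.30), T V^(γ−1) and P V^γ constant: T₂ = T₁·(V₁/V₂)^(γ−1) = 697.9 K; P₂ = P₁·(V₁/V₂)^γ = 0.07121 atm.

P₂ ≈ 0.0712 atm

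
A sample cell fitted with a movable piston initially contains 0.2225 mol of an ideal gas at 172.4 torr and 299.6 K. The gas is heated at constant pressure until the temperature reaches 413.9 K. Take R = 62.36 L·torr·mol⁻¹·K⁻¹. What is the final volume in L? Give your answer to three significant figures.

From PV = nRT: V₁ = nRT₁/P₁ = 24.11 L.
Isobaric, so V/T is constant: P₂ = P₁; V₂ = V₁·(T₂/T₁) = 33.31 L.

V₂ ≈ 33.3 L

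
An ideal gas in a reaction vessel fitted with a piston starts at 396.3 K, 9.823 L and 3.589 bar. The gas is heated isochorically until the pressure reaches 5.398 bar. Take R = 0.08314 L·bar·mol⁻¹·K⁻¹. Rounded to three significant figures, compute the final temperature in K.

T₂ ≈ 596 K

V constant ⇒ P ∝ T: V₂ = V₁; T₂ = T₁·(P₂/P₁) = 596.1 K.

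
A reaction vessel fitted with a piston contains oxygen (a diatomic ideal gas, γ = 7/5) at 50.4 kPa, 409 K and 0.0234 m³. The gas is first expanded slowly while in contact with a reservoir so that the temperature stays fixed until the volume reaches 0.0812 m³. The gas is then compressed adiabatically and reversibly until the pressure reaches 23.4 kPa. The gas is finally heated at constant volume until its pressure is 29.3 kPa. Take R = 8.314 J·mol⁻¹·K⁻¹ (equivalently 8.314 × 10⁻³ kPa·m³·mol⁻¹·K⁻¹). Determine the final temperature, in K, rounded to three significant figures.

Isothermal, so P V is constant: T₂ = T₁; P₂ = P₁·(V₁/V₂) = 14.52 kPa.
Adiabatic (γ = 7/5), T V^(γ−1) and P V^γ constant: T₃ = T₂·(P₃/P₂)^((γ−1)/γ) = 468.7 K; V₃ = V₂·(P₂/P₃)^(1/γ) = 0.05776 m³.
V constant ⇒ P ∝ T: V₄ = V₃; T₄ = T₃·(P₄/P₃) = 586.9 K.

T₄ ≈ 587 K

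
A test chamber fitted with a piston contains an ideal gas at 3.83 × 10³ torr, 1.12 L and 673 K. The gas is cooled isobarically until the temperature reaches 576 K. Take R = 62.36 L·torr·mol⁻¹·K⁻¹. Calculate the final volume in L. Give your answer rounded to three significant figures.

Isobaric, so V/T is constant: P₂ = P₁; V₂ = V₁·(T₂/T₁) = 0.9586 L.

V₂ ≈ 0.959 L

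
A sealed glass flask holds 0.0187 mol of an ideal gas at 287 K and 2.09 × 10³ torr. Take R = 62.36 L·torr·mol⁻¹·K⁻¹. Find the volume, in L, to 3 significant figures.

PV = nRT ⇒ V = nRT/P = (0.0187 × 62.36 × 287) / 2.09e+03

V ≈ 0.160 L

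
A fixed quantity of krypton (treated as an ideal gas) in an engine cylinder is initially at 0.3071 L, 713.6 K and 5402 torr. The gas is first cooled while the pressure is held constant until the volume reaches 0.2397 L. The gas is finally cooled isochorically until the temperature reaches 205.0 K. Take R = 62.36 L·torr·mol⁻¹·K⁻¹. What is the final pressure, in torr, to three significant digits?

P₃ ≈ 1.99e+03 torr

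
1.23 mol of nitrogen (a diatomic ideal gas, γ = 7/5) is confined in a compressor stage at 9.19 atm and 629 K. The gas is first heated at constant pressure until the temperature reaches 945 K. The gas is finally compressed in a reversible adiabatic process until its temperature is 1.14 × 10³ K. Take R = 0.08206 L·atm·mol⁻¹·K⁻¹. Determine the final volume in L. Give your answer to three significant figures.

From PV = nRT: V₁ = nRT₁/P₁ = 6.908 L.
P constant ⇒ V ∝ T: P₂ = P₁; V₂ = V₁·(T₂/T₁) = 10.38 L.
Adiabatic (γ = 7/5), T V^(γ−1) and P V^γ constant: P₃ = P₂·(T₃/T₂)^(γ/(γ−1)) = 17.72 atm; V₃ = V₂·(T₂/T₃)^(1/(γ−1)) = 6.493 L.

V₃ ≈ 6.49 L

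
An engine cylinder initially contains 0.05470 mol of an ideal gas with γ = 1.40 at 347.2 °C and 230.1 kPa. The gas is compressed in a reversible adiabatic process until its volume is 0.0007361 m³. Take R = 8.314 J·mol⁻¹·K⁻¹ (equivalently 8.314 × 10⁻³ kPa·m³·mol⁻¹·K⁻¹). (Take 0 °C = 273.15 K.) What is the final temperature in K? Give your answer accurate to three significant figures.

Convert: T₁ = 620.3 K.
From PV = nRT: V₁ = nRT₁/P₁ = 0.001226 m³.
Reversible adiabatic, γ = 1.40: T₂ = T₁·(V₁/V₂)^(γ−1) = 760.8 K; P₂ = P₁·(V₁/V₂)^γ = 470.0 kPa.

T₂ ≈ 761 K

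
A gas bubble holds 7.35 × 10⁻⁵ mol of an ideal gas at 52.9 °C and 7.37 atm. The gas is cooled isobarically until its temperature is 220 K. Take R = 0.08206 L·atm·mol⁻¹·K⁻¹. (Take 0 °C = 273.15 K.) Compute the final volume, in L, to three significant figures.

Convert: T₁ = 326.0 K.
From PV = nRT: V₁ = nRT₁/P₁ = 0.0002668 L.
P constant ⇒ V ∝ T: P₂ = P₁; V₂ = V₁·(T₂/T₁) = 0.0001800 L.

V₂ ≈ 0.000180 L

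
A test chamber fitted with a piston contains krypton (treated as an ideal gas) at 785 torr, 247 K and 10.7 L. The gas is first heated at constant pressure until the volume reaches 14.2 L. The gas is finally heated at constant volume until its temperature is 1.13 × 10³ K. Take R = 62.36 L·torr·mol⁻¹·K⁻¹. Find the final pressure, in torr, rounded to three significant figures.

P₃ ≈ 2.71e+03 torr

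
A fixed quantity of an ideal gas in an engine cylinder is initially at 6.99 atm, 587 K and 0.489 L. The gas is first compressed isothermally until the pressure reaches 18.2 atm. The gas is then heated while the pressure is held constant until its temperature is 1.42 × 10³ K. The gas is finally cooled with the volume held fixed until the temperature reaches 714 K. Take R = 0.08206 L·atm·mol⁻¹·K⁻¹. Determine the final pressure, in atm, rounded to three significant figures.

P₄ ≈ 9.15 atm

Isothermal, so P V is constant: T₂ = T₁; V₂ = V₁·(P₁/P₂) = 0.1878 L.
Isobaric, so V/T is constant: P₃ = P₂; V₃ = V₂·(T₃/T₂) = 0.4543 L.
V constant ⇒ P ∝ T: V₄ = V₃; P₄ = P₃·(T₄/T₃) = 9.151 atm.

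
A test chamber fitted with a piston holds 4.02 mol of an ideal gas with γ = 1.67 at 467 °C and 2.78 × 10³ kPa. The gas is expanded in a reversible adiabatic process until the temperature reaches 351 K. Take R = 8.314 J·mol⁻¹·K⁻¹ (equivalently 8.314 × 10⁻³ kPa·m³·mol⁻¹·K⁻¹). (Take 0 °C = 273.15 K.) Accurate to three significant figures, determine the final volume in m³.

V₂ ≈ 0.0271 m³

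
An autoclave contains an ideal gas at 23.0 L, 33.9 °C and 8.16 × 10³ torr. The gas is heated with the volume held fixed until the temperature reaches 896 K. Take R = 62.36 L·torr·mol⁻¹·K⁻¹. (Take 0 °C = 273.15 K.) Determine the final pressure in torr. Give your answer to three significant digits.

P₂ ≈ 2.38e+04 torr

Convert: T₁ = 307.0 K.
Isochoric, so P/T is constant: V₂ = V₁; P₂ = P₁·(T₂/T₁) = 2.381e+04 torr.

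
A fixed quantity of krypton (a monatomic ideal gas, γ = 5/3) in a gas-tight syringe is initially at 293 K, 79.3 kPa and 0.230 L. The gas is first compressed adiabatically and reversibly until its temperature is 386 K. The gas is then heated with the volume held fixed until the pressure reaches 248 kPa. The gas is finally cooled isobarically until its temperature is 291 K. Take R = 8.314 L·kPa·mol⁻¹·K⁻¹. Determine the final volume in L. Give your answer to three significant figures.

V₄ ≈ 0.0730 L

Adiabatic (γ = 5/3), T V^(γ−1) and P V^γ constant: P₂ = P₁·(T₂/T₁)^(γ/(γ−1)) = 158.0 kPa; V₂ = V₁·(T₁/T₂)^(1/(γ−1)) = 0.1521 L.
Isochoric, so P/T is constant: V₃ = V₂; T₃ = T₂·(P₃/P₂) = 606.0 K.
P constant ⇒ V ∝ T: P₄ = P₃; V₄ = V₃·(T₄/T₃) = 0.07304 L.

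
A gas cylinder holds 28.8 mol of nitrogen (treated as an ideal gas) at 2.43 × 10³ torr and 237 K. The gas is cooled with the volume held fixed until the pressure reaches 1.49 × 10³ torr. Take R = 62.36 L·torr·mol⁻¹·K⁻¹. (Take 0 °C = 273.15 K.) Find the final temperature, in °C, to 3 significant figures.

T₂ ≈ -128 °C

From PV = nRT: V₁ = nRT₁/P₁ = 175.2 L.
V constant ⇒ P ∝ T: V₂ = V₁; T₂ = T₁·(P₂/P₁) = 145.3 K.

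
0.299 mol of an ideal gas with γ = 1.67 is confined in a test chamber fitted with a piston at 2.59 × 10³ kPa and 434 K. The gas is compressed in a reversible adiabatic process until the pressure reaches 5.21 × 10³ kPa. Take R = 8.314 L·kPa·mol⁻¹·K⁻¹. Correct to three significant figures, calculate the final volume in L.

V₂ ≈ 0.274 L

From PV = nRT: V₁ = nRT₁/P₁ = 0.4166 L.
Adiabatic (γ = 1.67), T V^(γ−1) and P V^γ constant: T₂ = T₁·(P₂/P₁)^((γ−1)/γ) = 574.5 K; V₂ = V₁·(P₁/P₂)^(1/γ) = 0.2741 L.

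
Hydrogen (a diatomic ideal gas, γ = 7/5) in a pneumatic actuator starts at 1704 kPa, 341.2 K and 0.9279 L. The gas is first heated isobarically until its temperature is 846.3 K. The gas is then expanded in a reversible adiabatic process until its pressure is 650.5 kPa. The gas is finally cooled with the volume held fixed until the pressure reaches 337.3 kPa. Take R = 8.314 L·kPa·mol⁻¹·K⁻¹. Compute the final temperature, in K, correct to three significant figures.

P constant ⇒ V ∝ T: P₂ = P₁; V₂ = V₁·(T₂/T₁) = 2.302 L.
Adiabatic (γ = 7/5), T V^(γ−1) and P V^γ constant: T₃ = T₂·(P₃/P₂)^((γ−1)/γ) = 642.7 K; V₃ = V₂·(P₂/P₃)^(1/γ) = 4.579 L.
V constant ⇒ P ∝ T: V₄ = V₃; T₄ = T₃·(P₄/P₃) = 333.3 K.

T₄ ≈ 333 K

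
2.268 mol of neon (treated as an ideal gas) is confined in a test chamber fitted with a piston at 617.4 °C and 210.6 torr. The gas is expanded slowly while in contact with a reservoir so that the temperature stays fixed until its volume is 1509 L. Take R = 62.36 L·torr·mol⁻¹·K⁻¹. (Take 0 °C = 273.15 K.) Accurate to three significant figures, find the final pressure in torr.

P₂ ≈ 83.5 torr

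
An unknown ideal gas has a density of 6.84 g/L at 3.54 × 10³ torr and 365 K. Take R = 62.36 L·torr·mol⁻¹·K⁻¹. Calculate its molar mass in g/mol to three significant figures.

M ≈ 44.0 g/mol

ρ = PM/(RT) ⇒ M = ρRT/P = (6.84 × 62.36 × 365.0) / 3.54e+03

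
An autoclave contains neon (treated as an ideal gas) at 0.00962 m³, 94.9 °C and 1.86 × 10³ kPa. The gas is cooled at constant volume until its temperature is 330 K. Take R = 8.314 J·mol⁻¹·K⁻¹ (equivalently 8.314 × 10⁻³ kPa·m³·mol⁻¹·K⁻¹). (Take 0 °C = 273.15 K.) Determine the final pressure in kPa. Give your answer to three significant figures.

Convert: T₁ = 368.0 K.
V constant ⇒ P ∝ T: V₂ = V₁; P₂ = P₁·(T₂/T₁) = 1668 kPa.

P₂ ≈ 1.67e+03 kPa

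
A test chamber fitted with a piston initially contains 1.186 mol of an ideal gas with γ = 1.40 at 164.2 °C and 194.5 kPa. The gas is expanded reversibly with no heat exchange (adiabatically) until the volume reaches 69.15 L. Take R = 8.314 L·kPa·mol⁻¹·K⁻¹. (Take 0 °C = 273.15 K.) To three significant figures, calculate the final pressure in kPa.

P₂ ≈ 39.6 kPa

Convert: T₁ = 437.3 K.
From PV = nRT: V₁ = nRT₁/P₁ = 22.17 L.
Adiabatic (γ = 1.40), T V^(γ−1) and P V^γ constant: T₂ = T₁·(V₁/V₂)^(γ−1) = 277.5 K; P₂ = P₁·(V₁/V₂)^γ = 39.57 kPa.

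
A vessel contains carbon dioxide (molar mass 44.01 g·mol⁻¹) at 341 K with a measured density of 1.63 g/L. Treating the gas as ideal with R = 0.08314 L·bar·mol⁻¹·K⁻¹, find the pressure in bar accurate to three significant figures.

P ≈ 1.05 bar

ρ = PM/(RT) ⇒ P = ρRT/M = (1.63 × 0.08314 × 341.0) / 44.01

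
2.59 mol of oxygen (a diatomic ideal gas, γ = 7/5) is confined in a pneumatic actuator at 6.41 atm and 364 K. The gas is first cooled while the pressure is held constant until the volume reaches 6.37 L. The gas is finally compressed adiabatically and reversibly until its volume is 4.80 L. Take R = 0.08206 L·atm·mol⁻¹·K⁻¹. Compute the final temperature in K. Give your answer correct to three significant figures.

T₃ ≈ 215 K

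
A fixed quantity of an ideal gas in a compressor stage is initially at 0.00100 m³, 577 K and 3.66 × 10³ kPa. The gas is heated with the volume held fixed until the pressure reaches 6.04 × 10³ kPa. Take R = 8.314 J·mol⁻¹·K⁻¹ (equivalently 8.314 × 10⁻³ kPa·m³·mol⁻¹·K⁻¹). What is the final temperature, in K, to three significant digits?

T₂ ≈ 952 K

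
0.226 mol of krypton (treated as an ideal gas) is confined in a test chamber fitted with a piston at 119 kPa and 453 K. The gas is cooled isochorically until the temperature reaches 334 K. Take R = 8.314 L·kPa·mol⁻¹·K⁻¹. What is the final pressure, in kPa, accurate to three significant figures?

From PV = nRT: V₁ = nRT₁/P₁ = 7.153 L.
Isochoric, so P/T is constant: V₂ = V₁; P₂ = P₁·(T₂/T₁) = 87.74 kPa.

P₂ ≈ 87.7 kPa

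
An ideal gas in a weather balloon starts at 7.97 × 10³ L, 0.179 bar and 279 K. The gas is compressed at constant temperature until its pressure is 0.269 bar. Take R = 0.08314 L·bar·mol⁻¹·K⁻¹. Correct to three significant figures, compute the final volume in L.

V₂ ≈ 5.30e+03 L

Isothermal, so P V is constant: T₂ = T₁; V₂ = V₁·(P₁/P₂) = 5303 L.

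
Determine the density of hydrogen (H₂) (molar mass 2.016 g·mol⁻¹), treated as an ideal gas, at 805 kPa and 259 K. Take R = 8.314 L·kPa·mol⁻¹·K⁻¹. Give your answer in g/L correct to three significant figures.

ρ = PM/(RT) = (805 × 2.016) / (8.314 × 259.0)

ρ ≈ 0.754 g/L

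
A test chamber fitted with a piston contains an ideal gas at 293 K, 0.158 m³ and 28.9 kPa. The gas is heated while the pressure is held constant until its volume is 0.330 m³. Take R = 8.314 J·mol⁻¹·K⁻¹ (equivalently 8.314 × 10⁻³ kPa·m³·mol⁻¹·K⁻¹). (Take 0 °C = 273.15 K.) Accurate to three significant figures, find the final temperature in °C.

P constant ⇒ V ∝ T: P₂ = P₁; T₂ = T₁·(V₂/V₁) = 612.0 K.

T₂ ≈ 339 °C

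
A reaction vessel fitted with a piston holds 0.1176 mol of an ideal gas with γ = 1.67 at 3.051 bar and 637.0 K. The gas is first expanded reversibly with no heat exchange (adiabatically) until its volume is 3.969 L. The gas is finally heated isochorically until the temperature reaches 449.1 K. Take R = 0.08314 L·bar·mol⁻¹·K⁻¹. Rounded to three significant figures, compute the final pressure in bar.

From PV = nRT: V₁ = nRT₁/P₁ = 2.041 L.
Reversible adiabatic, γ = 1.67: T₂ = T₁·(V₁/V₂)^(γ−1) = 408.0 K; P₂ = P₁·(V₁/V₂)^γ = 1.005 bar.
Isochoric, so P/T is constant: V₃ = V₂; P₃ = P₂·(T₃/T₂) = 1.106 bar.

P₃ ≈ 1.11 bar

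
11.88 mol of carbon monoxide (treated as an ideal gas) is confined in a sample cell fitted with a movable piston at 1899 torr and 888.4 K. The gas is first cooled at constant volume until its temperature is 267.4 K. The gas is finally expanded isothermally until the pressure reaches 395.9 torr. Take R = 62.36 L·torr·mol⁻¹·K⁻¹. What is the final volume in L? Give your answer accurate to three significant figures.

V₃ ≈ 500 L

From PV = nRT: V₁ = nRT₁/P₁ = 346.6 L.
Isochoric, so P/T is constant: V₂ = V₁; P₂ = P₁·(T₂/T₁) = 571.6 torr.
Isothermal, so P V is constant: T₃ = T₂; V₃ = V₂·(P₂/P₃) = 500.4 L.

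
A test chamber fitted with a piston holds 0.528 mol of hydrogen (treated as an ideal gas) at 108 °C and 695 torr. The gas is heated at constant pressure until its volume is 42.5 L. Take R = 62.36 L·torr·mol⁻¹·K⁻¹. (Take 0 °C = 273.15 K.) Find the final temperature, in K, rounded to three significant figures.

Convert: T₁ = 381.1 K.
From PV = nRT: V₁ = nRT₁/P₁ = 18.06 L.
P constant ⇒ V ∝ T: P₂ = P₁; T₂ = T₁·(V₂/V₁) = 897.1 K.

T₂ ≈ 897 K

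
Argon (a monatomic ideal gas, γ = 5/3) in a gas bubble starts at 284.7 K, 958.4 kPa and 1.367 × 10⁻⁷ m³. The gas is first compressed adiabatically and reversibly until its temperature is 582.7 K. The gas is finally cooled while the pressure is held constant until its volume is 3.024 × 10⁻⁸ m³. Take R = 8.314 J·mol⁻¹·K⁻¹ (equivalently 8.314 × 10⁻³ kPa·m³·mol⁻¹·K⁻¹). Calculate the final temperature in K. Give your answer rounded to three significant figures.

Adiabatic (γ = 5/3), T V^(γ−1) and P V^γ constant: P₂ = P₁·(T₂/T₁)^(γ/(γ−1)) = 5744 kPa; V₂ = V₁·(T₁/T₂)^(1/(γ−1)) = 4.669e-08 m³.
Isobaric, so V/T is constant: P₃ = P₂; T₃ = T₂·(V₃/V₂) = 377.4 K.

T₃ ≈ 377 K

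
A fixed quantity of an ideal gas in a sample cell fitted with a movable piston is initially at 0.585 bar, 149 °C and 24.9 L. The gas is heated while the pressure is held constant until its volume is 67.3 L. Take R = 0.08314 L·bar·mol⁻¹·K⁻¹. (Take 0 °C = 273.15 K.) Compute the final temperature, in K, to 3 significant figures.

T₂ ≈ 1.14e+03 K

Convert: T₁ = 422.1 K.
Isobaric, so V/T is constant: P₂ = P₁; T₂ = T₁·(V₂/V₁) = 1141 K.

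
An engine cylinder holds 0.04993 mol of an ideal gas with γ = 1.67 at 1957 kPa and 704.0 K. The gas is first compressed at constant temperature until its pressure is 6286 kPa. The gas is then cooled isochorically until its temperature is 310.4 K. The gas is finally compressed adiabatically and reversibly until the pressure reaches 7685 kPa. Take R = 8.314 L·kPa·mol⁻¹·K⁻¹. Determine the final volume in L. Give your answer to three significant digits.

V₄ ≈ 0.0252 L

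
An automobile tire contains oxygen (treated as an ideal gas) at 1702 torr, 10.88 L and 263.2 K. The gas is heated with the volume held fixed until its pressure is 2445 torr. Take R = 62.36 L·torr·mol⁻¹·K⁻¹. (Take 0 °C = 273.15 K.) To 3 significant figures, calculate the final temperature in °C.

T₂ ≈ 105 °C

V constant ⇒ P ∝ T: V₂ = V₁; T₂ = T₁·(P₂/P₁) = 378.1 K.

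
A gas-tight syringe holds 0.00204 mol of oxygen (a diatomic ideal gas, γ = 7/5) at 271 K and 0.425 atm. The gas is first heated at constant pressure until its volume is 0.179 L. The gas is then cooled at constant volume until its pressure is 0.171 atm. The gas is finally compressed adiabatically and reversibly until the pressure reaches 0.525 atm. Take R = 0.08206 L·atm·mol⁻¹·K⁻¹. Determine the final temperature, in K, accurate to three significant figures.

From PV = nRT: V₁ = nRT₁/P₁ = 0.1067 L.
P constant ⇒ V ∝ T: P₂ = P₁; T₂ = T₁·(V₂/V₁) = 454.4 K.
Isochoric, so P/T is constant: V₃ = V₂; T₃ = T₂·(P₃/P₂) = 182.8 K.
Reversible adiabatic, γ = 7/5: T₄ = T₃·(P₄/P₃)^((γ−1)/γ) = 251.9 K; V₄ = V₃·(P₃/P₄)^(1/γ) = 0.08033 L.

T₄ ≈ 252 K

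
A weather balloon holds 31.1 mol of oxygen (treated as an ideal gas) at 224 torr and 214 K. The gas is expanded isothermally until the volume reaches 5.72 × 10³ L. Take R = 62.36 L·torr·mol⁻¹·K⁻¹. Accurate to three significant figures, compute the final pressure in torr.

P₂ ≈ 72.6 torr

From PV = nRT: V₁ = nRT₁/P₁ = 1853 L.
Isothermal, so P V is constant: T₂ = T₁; P₂ = P₁·(V₁/V₂) = 72.56 torr.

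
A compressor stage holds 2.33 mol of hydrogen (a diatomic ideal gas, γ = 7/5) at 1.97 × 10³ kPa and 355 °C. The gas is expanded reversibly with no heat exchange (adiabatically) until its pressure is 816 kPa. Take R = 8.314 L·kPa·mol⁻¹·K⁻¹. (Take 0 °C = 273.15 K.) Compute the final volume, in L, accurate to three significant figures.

V₂ ≈ 11.6 L

Convert: T₁ = 628.1 K.
From PV = nRT: V₁ = nRT₁/P₁ = 6.177 L.
Reversible adiabatic, γ = 7/5: T₂ = T₁·(P₂/P₁)^((γ−1)/γ) = 488.3 K; V₂ = V₁·(P₁/P₂)^(1/γ) = 11.59 L.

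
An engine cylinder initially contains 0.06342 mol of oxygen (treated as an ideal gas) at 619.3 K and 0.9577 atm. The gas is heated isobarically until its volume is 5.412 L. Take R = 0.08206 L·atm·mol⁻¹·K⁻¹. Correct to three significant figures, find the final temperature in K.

T₂ ≈ 996 K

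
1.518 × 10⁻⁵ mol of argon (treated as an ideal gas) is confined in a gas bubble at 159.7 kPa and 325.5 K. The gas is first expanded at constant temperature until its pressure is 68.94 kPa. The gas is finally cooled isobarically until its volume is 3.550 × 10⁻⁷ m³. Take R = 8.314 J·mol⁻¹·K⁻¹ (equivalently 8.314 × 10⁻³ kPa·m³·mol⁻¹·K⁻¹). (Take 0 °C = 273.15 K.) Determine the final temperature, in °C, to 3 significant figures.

T₃ ≈ -79.2 °C

From PV = nRT: V₁ = nRT₁/P₁ = 2.572e-07 m³.
Isothermal, so P V is constant: T₂ = T₁; V₂ = V₁·(P₁/P₂) = 5.959e-07 m³.
P constant ⇒ V ∝ T: P₃ = P₂; T₃ = T₂·(V₃/V₂) = 193.9 K.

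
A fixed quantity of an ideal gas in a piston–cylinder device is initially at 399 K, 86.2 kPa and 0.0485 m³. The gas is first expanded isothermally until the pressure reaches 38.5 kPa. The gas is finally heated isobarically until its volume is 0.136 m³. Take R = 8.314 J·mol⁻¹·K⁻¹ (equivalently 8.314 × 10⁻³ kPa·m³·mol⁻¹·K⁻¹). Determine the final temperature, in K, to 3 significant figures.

T₃ ≈ 500 K

Isothermal, so P V is constant: T₂ = T₁; V₂ = V₁·(P₁/P₂) = 0.1086 m³.
P constant ⇒ V ∝ T: P₃ = P₂; T₃ = T₂·(V₃/V₂) = 499.7 K.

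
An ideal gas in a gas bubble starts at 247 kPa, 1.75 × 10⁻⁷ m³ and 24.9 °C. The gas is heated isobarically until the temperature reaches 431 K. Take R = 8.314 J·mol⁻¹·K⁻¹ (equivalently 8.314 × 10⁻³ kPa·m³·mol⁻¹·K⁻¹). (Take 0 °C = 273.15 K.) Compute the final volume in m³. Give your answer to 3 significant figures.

V₂ ≈ 2.53e-07 m³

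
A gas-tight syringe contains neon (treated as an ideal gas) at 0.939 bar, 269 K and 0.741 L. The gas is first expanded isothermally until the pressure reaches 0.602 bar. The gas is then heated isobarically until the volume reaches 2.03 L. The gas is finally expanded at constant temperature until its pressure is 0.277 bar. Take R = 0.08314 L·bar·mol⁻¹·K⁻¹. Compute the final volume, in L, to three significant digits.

T constant ⇒ Boyle's law P V = const: T₂ = T₁; V₂ = V₁·(P₁/P₂) = 1.156 L.
Isobaric, so V/T is constant: P₃ = P₂; T₃ = T₂·(V₃/V₂) = 472.5 K.
T constant ⇒ Boyle's law P V = const: T₄ = T₃; V₄ = V₃·(P₃/P₄) = 4.412 L.

V₄ ≈ 4.41 L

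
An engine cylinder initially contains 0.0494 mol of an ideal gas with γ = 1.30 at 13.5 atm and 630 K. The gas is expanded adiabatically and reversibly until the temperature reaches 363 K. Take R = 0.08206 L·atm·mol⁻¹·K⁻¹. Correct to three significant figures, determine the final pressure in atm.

P₂ ≈ 1.24 atm

From PV = nRT: V₁ = nRT₁/P₁ = 0.1892 L.
Reversible adiabatic, γ = 1.30: P₂ = P₁·(T₂/T₁)^(γ/(γ−1)) = 1.238 atm; V₂ = V₁·(T₁/T₂)^(1/(γ−1)) = 1.188 L.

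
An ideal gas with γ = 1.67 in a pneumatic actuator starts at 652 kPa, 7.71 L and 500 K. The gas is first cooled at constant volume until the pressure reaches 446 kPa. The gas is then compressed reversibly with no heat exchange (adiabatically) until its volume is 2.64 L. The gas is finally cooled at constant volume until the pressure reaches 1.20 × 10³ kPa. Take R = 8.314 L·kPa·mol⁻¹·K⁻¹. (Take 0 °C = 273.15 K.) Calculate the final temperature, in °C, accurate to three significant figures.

T₄ ≈ 42.0 °C

V constant ⇒ P ∝ T: V₂ = V₁; T₂ = T₁·(P₂/P₁) = 342.0 K.
Reversible adiabatic, γ = 1.67: T₃ = T₂·(V₂/V₃)^(γ−1) = 701.3 K; P₃ = P₂·(V₂/V₃)^γ = 2671 kPa.
V constant ⇒ P ∝ T: V₄ = V₃; T₄ = T₃·(P₄/P₃) = 315.1 K.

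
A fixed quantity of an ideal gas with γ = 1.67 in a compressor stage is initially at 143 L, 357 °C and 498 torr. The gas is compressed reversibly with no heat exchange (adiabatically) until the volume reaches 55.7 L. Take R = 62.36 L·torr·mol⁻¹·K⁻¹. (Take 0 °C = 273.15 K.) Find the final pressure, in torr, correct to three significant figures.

P₂ ≈ 2.40e+03 torr

Convert: T₁ = 630.1 K.
Reversible adiabatic, γ = 1.67: T₂ = T₁·(V₁/V₂)^(γ−1) = 1185 K; P₂ = P₁·(V₁/V₂)^γ = 2405 torr.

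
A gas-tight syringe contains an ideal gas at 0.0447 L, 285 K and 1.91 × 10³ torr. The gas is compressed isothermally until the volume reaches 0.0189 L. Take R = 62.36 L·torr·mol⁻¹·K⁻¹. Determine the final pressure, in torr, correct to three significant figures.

T constant ⇒ Boyle's law P V = const: T₂ = T₁; P₂ = P₁·(V₁/V₂) = 4517 torr.

P₂ ≈ 4.52e+03 torr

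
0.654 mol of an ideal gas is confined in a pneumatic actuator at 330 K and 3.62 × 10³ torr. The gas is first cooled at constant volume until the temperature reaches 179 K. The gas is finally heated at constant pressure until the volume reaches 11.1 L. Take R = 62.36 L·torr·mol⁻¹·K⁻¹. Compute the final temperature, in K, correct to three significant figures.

T₃ ≈ 534 K

From PV = nRT: V₁ = nRT₁/P₁ = 3.718 L.
V constant ⇒ P ∝ T: V₂ = V₁; P₂ = P₁·(T₂/T₁) = 1964 torr.
Isobaric, so V/T is constant: P₃ = P₂; T₃ = T₂·(V₃/V₂) = 534.4 K.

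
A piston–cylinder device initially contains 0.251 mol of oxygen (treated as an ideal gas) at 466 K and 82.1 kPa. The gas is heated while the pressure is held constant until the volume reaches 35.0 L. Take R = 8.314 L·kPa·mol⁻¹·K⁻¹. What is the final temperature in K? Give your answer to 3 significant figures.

From PV = nRT: V₁ = nRT₁/P₁ = 11.84 L.
Isobaric, so V/T is constant: P₂ = P₁; T₂ = T₁·(V₂/V₁) = 1377 K.

T₂ ≈ 1.38e+03 K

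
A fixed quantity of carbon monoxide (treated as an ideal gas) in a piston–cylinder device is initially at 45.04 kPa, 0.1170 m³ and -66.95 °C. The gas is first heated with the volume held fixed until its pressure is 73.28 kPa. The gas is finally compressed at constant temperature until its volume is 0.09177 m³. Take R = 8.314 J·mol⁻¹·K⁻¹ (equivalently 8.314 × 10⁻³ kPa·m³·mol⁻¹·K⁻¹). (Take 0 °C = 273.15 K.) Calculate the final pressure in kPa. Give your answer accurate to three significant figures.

P₃ ≈ 93.4 kPa

Convert: T₁ = 206.2 K.
Isochoric, so P/T is constant: V₂ = V₁; T₂ = T₁·(P₂/P₁) = 335.5 K.
Isothermal, so P V is constant: T₃ = T₂; P₃ = P₂·(V₂/V₃) = 93.43 kPa.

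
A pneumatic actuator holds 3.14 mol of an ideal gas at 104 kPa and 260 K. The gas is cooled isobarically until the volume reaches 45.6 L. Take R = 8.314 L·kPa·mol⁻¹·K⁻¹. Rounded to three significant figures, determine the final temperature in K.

T₂ ≈ 182 K

From PV = nRT: V₁ = nRT₁/P₁ = 65.26 L.
Isobaric, so V/T is constant: P₂ = P₁; T₂ = T₁·(V₂/V₁) = 181.7 K.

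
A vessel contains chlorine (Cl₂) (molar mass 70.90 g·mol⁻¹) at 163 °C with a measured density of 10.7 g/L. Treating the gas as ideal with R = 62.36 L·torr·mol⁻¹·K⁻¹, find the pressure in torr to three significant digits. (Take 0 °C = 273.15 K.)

ρ = PM/(RT) ⇒ P = ρRT/M = (10.7 × 62.36 × 436.1) / 70.90

P ≈ 4.10e+03 torr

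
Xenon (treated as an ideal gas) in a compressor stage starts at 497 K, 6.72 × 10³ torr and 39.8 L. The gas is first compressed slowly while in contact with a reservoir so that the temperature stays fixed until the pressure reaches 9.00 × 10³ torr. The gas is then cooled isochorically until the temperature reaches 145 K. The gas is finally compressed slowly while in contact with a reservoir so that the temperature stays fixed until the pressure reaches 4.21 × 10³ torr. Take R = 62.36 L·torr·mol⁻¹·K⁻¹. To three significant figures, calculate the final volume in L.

V₄ ≈ 18.5 L

Isothermal, so P V is constant: T₂ = T₁; V₂ = V₁·(P₁/P₂) = 29.72 L.
V constant ⇒ P ∝ T: V₃ = V₂; P₃ = P₂·(T₃/T₂) = 2626 torr.
Isothermal, so P V is constant: T₄ = T₃; V₄ = V₃·(P₃/P₄) = 18.53 L.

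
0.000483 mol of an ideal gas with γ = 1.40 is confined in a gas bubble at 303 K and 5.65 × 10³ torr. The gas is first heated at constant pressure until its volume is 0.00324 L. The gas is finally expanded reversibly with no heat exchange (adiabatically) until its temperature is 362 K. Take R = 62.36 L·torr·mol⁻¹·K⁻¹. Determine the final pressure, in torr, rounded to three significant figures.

From PV = nRT: V₁ = nRT₁/P₁ = 0.001615 L.
P constant ⇒ V ∝ T: P₂ = P₁; T₂ = T₁·(V₂/V₁) = 607.8 K.
Adiabatic (γ = 1.40), T V^(γ−1) and P V^γ constant: P₃ = P₂·(T₃/T₂)^(γ/(γ−1)) = 921.4 torr; V₃ = V₂·(T₂/T₃)^(1/(γ−1)) = 0.01183 L.

P₃ ≈ 921 torr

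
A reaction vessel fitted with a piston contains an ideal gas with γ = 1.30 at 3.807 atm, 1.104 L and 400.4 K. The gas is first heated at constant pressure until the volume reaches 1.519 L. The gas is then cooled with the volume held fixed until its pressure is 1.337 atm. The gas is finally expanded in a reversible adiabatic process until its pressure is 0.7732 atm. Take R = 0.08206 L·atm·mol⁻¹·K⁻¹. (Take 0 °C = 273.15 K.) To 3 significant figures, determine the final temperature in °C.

T₄ ≈ -103 °C

Isobaric, so V/T is constant: P₂ = P₁; T₂ = T₁·(V₂/V₁) = 550.9 K.
Isochoric, so P/T is constant: V₃ = V₂; T₃ = T₂·(P₃/P₂) = 193.5 K.
Adiabatic (γ = 1.30), T V^(γ−1) and P V^γ constant: T₄ = T₃·(P₄/P₃)^((γ−1)/γ) = 170.5 K; V₄ = V₃·(P₃/P₄)^(1/γ) = 2.315 L.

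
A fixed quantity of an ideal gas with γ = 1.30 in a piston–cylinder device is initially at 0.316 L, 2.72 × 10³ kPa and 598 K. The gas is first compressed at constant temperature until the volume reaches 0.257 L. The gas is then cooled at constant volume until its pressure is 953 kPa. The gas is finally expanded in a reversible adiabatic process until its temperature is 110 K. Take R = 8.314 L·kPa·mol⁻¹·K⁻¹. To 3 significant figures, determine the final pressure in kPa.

P₄ ≈ 143 kPa

T constant ⇒ Boyle's law P V = const: T₂ = T₁; P₂ = P₁·(V₁/V₂) = 3344 kPa.
Isochoric, so P/T is constant: V₃ = V₂; T₃ = T₂·(P₃/P₂) = 170.4 K.
Adiabatic (γ = 1.30), T V^(γ−1) and P V^γ constant: P₄ = P₃·(T₄/T₃)^(γ/(γ−1)) = 143.0 kPa; V₄ = V₃·(T₃/T₄)^(1/(γ−1)) = 1.105 L.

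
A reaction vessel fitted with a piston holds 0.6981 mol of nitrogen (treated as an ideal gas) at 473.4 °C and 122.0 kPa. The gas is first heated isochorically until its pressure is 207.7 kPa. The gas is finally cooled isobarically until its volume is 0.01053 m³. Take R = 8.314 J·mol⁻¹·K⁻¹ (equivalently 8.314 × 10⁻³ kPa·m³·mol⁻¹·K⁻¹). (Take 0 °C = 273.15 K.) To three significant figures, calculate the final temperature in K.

T₃ ≈ 377 K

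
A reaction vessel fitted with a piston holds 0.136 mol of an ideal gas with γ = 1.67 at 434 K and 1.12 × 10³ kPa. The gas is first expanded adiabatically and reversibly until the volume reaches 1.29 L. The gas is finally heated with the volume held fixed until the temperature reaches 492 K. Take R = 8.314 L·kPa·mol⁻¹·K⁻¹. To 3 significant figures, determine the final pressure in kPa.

From PV = nRT: V₁ = nRT₁/P₁ = 0.4381 L.
Adiabatic (γ = 1.67), T V^(γ−1) and P V^γ constant: T₂ = T₁·(V₁/V₂)^(γ−1) = 210.5 K; P₂ = P₁·(V₁/V₂)^γ = 184.5 kPa.
V constant ⇒ P ∝ T: V₃ = V₂; P₃ = P₂·(T₃/T₂) = 431.2 kPa.

P₃ ≈ 431 kPa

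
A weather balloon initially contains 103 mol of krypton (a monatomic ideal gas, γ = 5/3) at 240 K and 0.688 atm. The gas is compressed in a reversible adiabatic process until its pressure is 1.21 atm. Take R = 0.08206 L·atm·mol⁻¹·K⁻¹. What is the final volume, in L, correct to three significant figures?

V₂ ≈ 2.10e+03 L

From PV = nRT: V₁ = nRT₁/P₁ = 2948 L.
Adiabatic (γ = 5/3), T V^(γ−1) and P V^γ constant: T₂ = T₁·(P₂/P₁)^((γ−1)/γ) = 300.8 K; V₂ = V₁·(P₁/P₂)^(1/γ) = 2101 L.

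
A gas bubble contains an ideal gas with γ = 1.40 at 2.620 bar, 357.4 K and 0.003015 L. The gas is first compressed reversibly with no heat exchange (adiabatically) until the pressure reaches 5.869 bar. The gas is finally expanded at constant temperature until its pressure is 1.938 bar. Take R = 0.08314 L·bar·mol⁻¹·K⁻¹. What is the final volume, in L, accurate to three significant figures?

V₃ ≈ 0.00513 L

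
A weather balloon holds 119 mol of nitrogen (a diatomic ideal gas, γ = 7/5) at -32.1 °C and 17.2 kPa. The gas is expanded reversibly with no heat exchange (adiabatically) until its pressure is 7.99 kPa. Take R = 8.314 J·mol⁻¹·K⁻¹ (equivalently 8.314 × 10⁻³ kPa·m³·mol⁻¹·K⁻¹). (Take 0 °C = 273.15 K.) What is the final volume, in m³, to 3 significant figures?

Convert: T₁ = 241.0 K.
From PV = nRT: V₁ = nRT₁/P₁ = 13.87 m³.
Reversible adiabatic, γ = 7/5: T₂ = T₁·(P₂/P₁)^((γ−1)/γ) = 193.6 K; V₂ = V₁·(P₁/P₂)^(1/γ) = 23.98 m³.

V₂ ≈ 24.0 m³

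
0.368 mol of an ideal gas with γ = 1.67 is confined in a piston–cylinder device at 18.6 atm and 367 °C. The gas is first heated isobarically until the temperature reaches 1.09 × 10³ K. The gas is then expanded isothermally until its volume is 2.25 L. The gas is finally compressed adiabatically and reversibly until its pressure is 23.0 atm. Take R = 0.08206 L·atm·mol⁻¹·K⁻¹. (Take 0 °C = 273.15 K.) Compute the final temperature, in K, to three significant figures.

Convert: T₁ = 640.1 K.
From PV = nRT: V₁ = nRT₁/P₁ = 1.039 L.
Isobaric, so V/T is constant: P₂ = P₁; V₂ = V₁·(T₂/T₁) = 1.770 L.
Isothermal, so P V is constant: T₃ = T₂; P₃ = P₂·(V₂/V₃) = 14.63 atm.
Adiabatic (γ = 1.67), T V^(γ−1) and P V^γ constant: T₄ = T₃·(P₄/P₃)^((γ−1)/γ) = 1307 K; V₄ = V₃·(P₃/P₄)^(1/γ) = 1.716 L.

T₄ ≈ 1.31e+03 K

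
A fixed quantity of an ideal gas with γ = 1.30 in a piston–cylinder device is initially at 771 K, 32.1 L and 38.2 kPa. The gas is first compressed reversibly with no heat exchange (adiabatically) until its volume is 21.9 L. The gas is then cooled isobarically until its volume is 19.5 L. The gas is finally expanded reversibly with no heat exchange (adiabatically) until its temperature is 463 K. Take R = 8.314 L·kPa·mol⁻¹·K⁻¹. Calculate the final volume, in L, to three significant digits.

Reversible adiabatic, γ = 1.30: T₂ = T₁·(V₁/V₂)^(γ−1) = 864.7 K; P₂ = P₁·(V₁/V₂)^γ = 62.80 kPa.
P constant ⇒ V ∝ T: P₃ = P₂; T₃ = T₂·(V₃/V₂) = 770.0 K.
Adiabatic (γ = 1.30), T V^(γ−1) and P V^γ constant: P₄ = P₃·(T₄/T₃)^(γ/(γ−1)) = 6.931 kPa; V₄ = V₃·(T₃/T₄)^(1/(γ−1)) = 106.2 L.

V₄ ≈ 106 L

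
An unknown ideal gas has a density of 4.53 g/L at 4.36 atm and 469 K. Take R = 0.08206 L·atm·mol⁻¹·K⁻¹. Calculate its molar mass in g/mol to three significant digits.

M ≈ 40.0 g/mol

ρ = PM/(RT) ⇒ M = ρRT/P = (4.53 × 0.08206 × 469.0) / 4.36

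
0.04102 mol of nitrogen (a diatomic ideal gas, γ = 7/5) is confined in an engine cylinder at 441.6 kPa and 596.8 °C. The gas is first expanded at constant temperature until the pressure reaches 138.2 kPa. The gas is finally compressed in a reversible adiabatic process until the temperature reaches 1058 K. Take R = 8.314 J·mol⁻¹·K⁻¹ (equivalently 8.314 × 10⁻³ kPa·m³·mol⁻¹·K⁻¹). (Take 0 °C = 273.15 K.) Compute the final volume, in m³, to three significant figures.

Convert: T₁ = 869.9 K.
From PV = nRT: V₁ = nRT₁/P₁ = 0.0006718 m³.
T constant ⇒ Boyle's law P V = const: T₂ = T₁; V₂ = V₁·(P₁/P₂) = 0.002147 m³.
Adiabatic (γ = 7/5), T V^(γ−1) and P V^γ constant: P₃ = P₂·(T₃/T₂)^(γ/(γ−1)) = 274.1 kPa; V₃ = V₂·(T₂/T₃)^(1/(γ−1)) = 0.001316 m³.

V₃ ≈ 0.00132 m³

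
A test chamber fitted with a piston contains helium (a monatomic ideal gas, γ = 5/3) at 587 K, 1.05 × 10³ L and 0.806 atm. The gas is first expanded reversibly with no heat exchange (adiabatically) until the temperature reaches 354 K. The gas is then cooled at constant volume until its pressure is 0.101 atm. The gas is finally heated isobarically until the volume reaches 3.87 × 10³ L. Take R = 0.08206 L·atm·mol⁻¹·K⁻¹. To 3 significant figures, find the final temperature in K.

T₄ ≈ 271 K

Adiabatic (γ = 5/3), T V^(γ−1) and P V^γ constant: P₂ = P₁·(T₂/T₁)^(γ/(γ−1)) = 0.2276 atm; V₂ = V₁·(T₁/T₂)^(1/(γ−1)) = 2242 L.
V constant ⇒ P ∝ T: V₃ = V₂; T₃ = T₂·(P₃/P₂) = 157.1 K.
P constant ⇒ V ∝ T: P₄ = P₃; T₄ = T₃·(V₄/V₃) = 271.1 K.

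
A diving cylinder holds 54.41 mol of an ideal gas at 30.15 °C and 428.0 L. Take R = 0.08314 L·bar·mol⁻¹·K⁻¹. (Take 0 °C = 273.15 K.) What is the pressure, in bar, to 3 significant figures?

Convert: T = 303.30 K.
PV = nRT ⇒ P = nRT/V = (54.41 × 0.08314 × 303.30) / 428.0

P ≈ 3.21 bar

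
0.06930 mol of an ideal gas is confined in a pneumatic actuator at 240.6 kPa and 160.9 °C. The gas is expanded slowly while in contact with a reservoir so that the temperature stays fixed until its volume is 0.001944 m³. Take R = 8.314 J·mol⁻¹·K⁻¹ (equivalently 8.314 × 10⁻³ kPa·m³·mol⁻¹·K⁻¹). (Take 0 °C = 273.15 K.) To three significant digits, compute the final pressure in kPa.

Convert: T₁ = 434.0 K.
From PV = nRT: V₁ = nRT₁/P₁ = 0.001039 m³.
T constant ⇒ Boyle's law P V = const: T₂ = T₁; P₂ = P₁·(V₁/V₂) = 128.6 kPa.

P₂ ≈ 129 kPa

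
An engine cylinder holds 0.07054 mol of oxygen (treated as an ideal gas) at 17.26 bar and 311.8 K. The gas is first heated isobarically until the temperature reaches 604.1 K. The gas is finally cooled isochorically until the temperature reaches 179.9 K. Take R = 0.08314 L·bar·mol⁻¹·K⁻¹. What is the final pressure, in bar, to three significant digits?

From PV = nRT: V₁ = nRT₁/P₁ = 0.1059 L.
P constant ⇒ V ∝ T: P₂ = P₁; V₂ = V₁·(T₂/T₁) = 0.2053 L.
Isochoric, so P/T is constant: V₃ = V₂; P₃ = P₂·(T₃/T₂) = 5.140 bar.

P₃ ≈ 5.14 bar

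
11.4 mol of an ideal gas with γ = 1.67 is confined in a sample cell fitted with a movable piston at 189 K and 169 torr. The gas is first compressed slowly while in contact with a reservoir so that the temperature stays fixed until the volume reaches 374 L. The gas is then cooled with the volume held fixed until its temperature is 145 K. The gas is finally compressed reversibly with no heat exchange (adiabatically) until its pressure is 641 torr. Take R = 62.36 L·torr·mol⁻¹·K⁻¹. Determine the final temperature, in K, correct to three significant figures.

T₄ ≈ 203 K

From PV = nRT: V₁ = nRT₁/P₁ = 795.0 L.
T constant ⇒ Boyle's law P V = const: T₂ = T₁; P₂ = P₁·(V₁/V₂) = 359.3 torr.
V constant ⇒ P ∝ T: V₃ = V₂; P₃ = P₂·(T₃/T₂) = 275.6 torr.
Reversible adiabatic, γ = 1.67: T₄ = T₃·(P₄/P₃)^((γ−1)/γ) = 203.4 K; V₄ = V₃·(P₃/P₄)^(1/γ) = 225.6 L.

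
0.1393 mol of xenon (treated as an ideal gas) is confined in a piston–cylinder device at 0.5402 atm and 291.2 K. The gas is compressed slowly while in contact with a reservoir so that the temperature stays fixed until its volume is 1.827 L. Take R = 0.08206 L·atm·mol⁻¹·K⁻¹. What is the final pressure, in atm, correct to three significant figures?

P₂ ≈ 1.82 atm

From PV = nRT: V₁ = nRT₁/P₁ = 6.162 L.
T constant ⇒ Boyle's law P V = const: T₂ = T₁; P₂ = P₁·(V₁/V₂) = 1.822 atm.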